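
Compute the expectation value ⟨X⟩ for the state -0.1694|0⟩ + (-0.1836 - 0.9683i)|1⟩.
0.0622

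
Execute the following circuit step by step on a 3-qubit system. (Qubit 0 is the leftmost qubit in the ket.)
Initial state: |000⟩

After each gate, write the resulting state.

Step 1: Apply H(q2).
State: 1/√2|000⟩ + 1/√2|001⟩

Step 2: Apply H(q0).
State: 1/2|000⟩ + 1/2|001⟩ + 1/2|100⟩ + 1/2|101⟩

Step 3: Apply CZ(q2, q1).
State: 1/2|000⟩ + 1/2|001⟩ + 1/2|100⟩ + 1/2|101⟩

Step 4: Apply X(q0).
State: 1/2|000⟩ + 1/2|001⟩ + 1/2|100⟩ + 1/2|101⟩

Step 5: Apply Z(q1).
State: 1/2|000⟩ + 1/2|001⟩ + 1/2|100⟩ + 1/2|101⟩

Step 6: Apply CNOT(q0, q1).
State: 1/2|000⟩ + 1/2|001⟩ + 1/2|110⟩ + 1/2|111⟩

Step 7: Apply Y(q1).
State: (1/2)i|010⟩ + (1/2)i|011⟩ - (1/2)i|100⟩ - (1/2)i|101⟩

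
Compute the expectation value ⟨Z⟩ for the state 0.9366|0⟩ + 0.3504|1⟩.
0.7544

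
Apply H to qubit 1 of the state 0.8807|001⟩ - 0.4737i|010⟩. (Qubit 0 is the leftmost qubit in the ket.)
-0.335i|000⟩ + 0.6227|001⟩ + 0.335i|010⟩ + 0.6227|011⟩

H on qubit 1 mixes each pair of kets that differ only in qubit 1: amplitudes (a, b) of (|…0…⟩, |…1…⟩) become ((a + b)/√2, (a − b)/√2). Kets absent from the input have amplitude 0.
(|000⟩, |010⟩): (a, b) = (0, -0.4737i) → (-0.335i, 0.335i)
(|001⟩, |011⟩): (a, b) = (0.8807, 0) → (0.6227, 0.6227)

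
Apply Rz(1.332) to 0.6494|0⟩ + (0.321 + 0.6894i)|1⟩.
(0.5106 - 0.4012i)|0⟩ + (-0.1735 + 0.7404i)|1⟩

Rz(1.332) = [[e^(−iθ/2), 0], [0, e^(iθ/2)]] with e^(±iθ/2) = cos(θ/2) ± i·sin(θ/2); θ = 1.332, cos(θ/2) ≈ 0.786299, sin(θ/2) ≈ 0.617846.
With a = amp(|0⟩) = 0.6494 and b = amp(|1⟩) = (0.321 + 0.6894i):
new amp(|0⟩) = (0.786299 - 0.617846i)·a = (0.5106 - 0.4012i)
new amp(|1⟩) = (0.786299 + 0.617846i)·b = (-0.1735 + 0.7404i)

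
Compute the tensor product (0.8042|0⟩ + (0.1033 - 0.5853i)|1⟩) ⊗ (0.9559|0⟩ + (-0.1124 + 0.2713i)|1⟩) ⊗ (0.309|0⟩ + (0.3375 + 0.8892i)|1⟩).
0.2375|000⟩ + (0.2594 + 0.6836i)|001⟩ + (-0.02793 + 0.06742i)|010⟩ + (-0.2245 - 0.006741i)|011⟩ + (0.03051 - 0.1729i)|100⟩ + (0.5308 - 0.101i)|101⟩ + (0.04548 + 0.02899i)|110⟩ + (-0.03374 + 0.1625i)|111⟩

amp(|b₁b₂…⟩) = product of the factor amplitudes for bits b₁, b₂, …; only kets whose every factor amplitude is nonzero survive.
|000⟩: (0.8042)(0.9559)(0.309) = 0.2375
|001⟩: (0.8042)(0.9559)(0.3375 + 0.8892i) = (0.2594 + 0.6836i)
|010⟩: (0.8042)(-0.1124 + 0.2713i)(0.309) = (-0.02793 + 0.06742i)
|011⟩: (0.8042)(-0.1124 + 0.2713i)(0.3375 + 0.8892i) = (-0.2245 - 0.006741i)
|100⟩: (0.1033 - 0.5853i)(0.9559)(0.309) = (0.03051 - 0.1729i)
|101⟩: (0.1033 - 0.5853i)(0.9559)(0.3375 + 0.8892i) = (0.5308 - 0.101i)
|110⟩: (0.1033 - 0.5853i)(-0.1124 + 0.2713i)(0.309) = (0.04548 + 0.02899i)
|111⟩: (0.1033 - 0.5853i)(-0.1124 + 0.2713i)(0.3375 + 0.8892i) = (-0.03374 + 0.1625i)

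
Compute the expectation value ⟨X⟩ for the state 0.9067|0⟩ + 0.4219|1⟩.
0.7651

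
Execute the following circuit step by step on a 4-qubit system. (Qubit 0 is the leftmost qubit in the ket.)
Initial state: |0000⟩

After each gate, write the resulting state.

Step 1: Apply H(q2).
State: 1/√2|0000⟩ + 1/√2|0010⟩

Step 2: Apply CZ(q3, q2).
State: 1/√2|0000⟩ + 1/√2|0010⟩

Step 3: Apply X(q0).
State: 1/√2|1000⟩ + 1/√2|1010⟩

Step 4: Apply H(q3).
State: 1/2|1000⟩ + 1/2|1001⟩ + 1/2|1010⟩ + 1/2|1011⟩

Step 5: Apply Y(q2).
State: -(1/2)i|1000⟩ - (1/2)i|1001⟩ + (1/2)i|1010⟩ + (1/2)i|1011⟩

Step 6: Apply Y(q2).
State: 1/2|1000⟩ + 1/2|1001⟩ + 1/2|1010⟩ + 1/2|1011⟩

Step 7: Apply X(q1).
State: 1/2|1100⟩ + 1/2|1101⟩ + 1/2|1110⟩ + 1/2|1111⟩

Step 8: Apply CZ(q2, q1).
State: 1/2|1100⟩ + 1/2|1101⟩ - 1/2|1110⟩ - 1/2|1111⟩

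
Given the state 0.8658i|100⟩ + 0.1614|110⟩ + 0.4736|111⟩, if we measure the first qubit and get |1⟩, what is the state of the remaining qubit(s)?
0.8658i|00⟩ + 0.1614|10⟩ + 0.4736|11⟩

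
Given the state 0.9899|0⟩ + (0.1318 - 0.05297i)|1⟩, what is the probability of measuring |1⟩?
0.02018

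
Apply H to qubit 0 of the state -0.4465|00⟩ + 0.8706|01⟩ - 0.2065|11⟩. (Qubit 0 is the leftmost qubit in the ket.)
-0.3157|00⟩ + 0.4696|01⟩ - 0.3157|10⟩ + 0.7616|11⟩

H on qubit 0 mixes each pair of kets that differ only in qubit 0: amplitudes (a, b) of (|…0…⟩, |…1…⟩) become ((a + b)/√2, (a − b)/√2). Kets absent from the input have amplitude 0.
(|00⟩, |10⟩): (a, b) = (-0.4465, 0) → (-0.3157, -0.3157)
(|01⟩, |11⟩): (a, b) = (0.8706, -0.2065) → (0.4696, 0.7616)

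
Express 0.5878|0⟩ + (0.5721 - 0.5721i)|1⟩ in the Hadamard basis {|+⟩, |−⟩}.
(0.8202 - 0.4045i)|+⟩ + (0.0111 + 0.4045i)|−⟩

With |ψ⟩ = α|0⟩ + β|1⟩, the Hadamard-basis coefficients are ⟨+|ψ⟩ = (α + β)/√2 and ⟨−|ψ⟩ = (α − β)/√2.
Here α = 0.5878, β = (0.5721 - 0.5721i): (α + β)/√2 = (0.8202 - 0.4045i), (α − β)/√2 = (0.0111 + 0.4045i).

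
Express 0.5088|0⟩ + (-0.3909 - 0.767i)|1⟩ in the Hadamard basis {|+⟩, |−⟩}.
(0.08337 - 0.5424i)|+⟩ + (0.6362 + 0.5424i)|−⟩

With |ψ⟩ = α|0⟩ + β|1⟩, the Hadamard-basis coefficients are ⟨+|ψ⟩ = (α + β)/√2 and ⟨−|ψ⟩ = (α − β)/√2.
Here α = 0.5088, β = (-0.3909 - 0.767i): (α + β)/√2 = (0.08337 - 0.5424i), (α − β)/√2 = (0.6362 + 0.5424i).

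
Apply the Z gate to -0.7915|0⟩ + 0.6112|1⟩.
-0.7915|0⟩ - 0.6112|1⟩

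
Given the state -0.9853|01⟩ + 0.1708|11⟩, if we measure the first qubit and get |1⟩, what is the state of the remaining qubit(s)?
|1⟩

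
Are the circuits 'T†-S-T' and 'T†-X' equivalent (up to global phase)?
No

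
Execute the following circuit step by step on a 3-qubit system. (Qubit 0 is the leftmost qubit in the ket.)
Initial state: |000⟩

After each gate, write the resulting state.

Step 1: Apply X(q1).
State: |010⟩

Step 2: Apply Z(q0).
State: |010⟩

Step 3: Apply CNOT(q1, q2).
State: |011⟩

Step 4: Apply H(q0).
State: 1/√2|011⟩ + 1/√2|111⟩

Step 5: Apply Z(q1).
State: -1/√2|011⟩ - 1/√2|111⟩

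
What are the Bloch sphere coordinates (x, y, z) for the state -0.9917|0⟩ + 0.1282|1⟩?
(-0.2543, 0, 0.967)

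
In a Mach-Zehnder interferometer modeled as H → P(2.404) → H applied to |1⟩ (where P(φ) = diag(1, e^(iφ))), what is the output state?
(0.87 - 0.3363i)|0⟩ + (0.13 + 0.3363i)|1⟩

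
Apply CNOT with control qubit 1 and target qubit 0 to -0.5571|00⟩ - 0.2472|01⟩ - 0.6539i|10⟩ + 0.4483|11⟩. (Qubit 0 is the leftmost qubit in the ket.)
-0.5571|00⟩ + 0.4483|01⟩ - 0.6539i|10⟩ - 0.2472|11⟩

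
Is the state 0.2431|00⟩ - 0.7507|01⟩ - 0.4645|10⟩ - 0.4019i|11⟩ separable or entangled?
Entangled

Writing the state as a|00⟩ + b|01⟩ + c|10⟩ + d|11⟩, it is a product state iff ad − bc = 0.
Here (a, b, c, d) = (0.2431, -0.7507, -0.4645, -0.4019i): ad − bc = (0.2431)(-0.4019i) − (-0.7507)(-0.4645) = (-0.3487 - 0.0977i) ≠ 0, so the state is entangled.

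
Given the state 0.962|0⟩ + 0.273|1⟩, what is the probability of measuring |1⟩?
0.07453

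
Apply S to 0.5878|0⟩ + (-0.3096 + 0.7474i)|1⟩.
0.5878|0⟩ + (-0.7474 - 0.3096i)|1⟩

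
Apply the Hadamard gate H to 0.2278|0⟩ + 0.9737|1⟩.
0.8496|0⟩ - 0.5274|1⟩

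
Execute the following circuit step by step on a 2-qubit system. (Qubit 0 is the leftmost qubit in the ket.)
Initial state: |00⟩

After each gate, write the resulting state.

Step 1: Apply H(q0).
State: 1/√2|00⟩ + 1/√2|10⟩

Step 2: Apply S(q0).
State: 1/√2|00⟩ + (1/√2)i|10⟩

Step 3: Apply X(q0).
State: (1/√2)i|00⟩ + 1/√2|10⟩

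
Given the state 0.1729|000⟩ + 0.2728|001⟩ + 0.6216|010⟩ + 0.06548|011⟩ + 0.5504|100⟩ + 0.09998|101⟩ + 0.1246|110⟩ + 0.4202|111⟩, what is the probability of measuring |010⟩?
0.3864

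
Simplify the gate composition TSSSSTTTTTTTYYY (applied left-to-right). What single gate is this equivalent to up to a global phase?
Y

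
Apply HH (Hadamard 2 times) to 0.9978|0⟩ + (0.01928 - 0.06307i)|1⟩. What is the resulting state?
0.9978|0⟩ + (0.01928 - 0.06307i)|1⟩

H² = I, so an even number of Hadamards cancels: H^2 = I and the state is unchanged.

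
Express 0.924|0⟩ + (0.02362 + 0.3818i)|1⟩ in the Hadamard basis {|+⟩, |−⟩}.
(0.6701 + 0.27i)|+⟩ + (0.6367 - 0.27i)|−⟩

With |ψ⟩ = α|0⟩ + β|1⟩, the Hadamard-basis coefficients are ⟨+|ψ⟩ = (α + β)/√2 and ⟨−|ψ⟩ = (α − β)/√2.
Here α = 0.924, β = (0.02362 + 0.3818i): (α + β)/√2 = (0.6701 + 0.27i), (α − β)/√2 = (0.6367 - 0.27i).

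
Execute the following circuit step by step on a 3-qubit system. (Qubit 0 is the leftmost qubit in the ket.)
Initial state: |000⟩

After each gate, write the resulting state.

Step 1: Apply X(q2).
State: |001⟩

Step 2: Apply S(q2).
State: i|001⟩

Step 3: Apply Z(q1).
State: i|001⟩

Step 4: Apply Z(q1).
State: i|001⟩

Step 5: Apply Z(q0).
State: i|001⟩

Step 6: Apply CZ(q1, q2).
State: i|001⟩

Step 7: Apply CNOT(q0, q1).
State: i|001⟩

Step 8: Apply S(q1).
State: i|001⟩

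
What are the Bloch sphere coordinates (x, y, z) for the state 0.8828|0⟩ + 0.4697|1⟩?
(0.8293, 0, 0.5587)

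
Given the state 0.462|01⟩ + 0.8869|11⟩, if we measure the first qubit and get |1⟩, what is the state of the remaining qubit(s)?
|1⟩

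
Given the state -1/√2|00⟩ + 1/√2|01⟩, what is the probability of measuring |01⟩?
1/2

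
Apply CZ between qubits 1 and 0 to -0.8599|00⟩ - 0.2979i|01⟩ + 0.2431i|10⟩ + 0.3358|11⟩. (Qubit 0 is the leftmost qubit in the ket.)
-0.8599|00⟩ - 0.2979i|01⟩ + 0.2431i|10⟩ - 0.3358|11⟩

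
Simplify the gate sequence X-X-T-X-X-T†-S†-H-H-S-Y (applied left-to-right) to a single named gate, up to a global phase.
Y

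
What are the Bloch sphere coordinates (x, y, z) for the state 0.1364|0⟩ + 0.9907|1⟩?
(0.2703, 0, -0.9629)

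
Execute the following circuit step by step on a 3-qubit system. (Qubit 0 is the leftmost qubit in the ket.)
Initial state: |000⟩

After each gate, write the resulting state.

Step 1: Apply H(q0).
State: 1/√2|000⟩ + 1/√2|100⟩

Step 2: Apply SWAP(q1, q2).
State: 1/√2|000⟩ + 1/√2|100⟩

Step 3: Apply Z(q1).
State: 1/√2|000⟩ + 1/√2|100⟩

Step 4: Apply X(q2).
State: 1/√2|001⟩ + 1/√2|101⟩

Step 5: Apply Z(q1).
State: 1/√2|001⟩ + 1/√2|101⟩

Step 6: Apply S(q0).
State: 1/√2|001⟩ + (1/√2)i|101⟩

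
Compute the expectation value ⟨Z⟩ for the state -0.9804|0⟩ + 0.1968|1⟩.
0.9225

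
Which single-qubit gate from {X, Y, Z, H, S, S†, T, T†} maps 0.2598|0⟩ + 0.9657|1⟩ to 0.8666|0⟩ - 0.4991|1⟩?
H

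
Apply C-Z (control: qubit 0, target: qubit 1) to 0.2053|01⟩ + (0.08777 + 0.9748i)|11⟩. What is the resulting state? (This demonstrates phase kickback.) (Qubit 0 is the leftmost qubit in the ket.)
0.2053|01⟩ + (-0.08777 - 0.9748i)|11⟩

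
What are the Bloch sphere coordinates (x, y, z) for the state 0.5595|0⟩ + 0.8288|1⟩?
(0.9274, 0, -0.3739)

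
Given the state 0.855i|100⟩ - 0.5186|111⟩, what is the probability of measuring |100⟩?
0.731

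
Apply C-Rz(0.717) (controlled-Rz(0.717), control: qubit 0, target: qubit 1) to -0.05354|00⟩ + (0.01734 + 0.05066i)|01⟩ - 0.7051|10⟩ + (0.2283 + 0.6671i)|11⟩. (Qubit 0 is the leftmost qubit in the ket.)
-0.05354|00⟩ + (0.01734 + 0.05066i)|01⟩ + (-0.6603 + 0.2474i)|10⟩ + (-0.02028 + 0.7048i)|11⟩

C-Rz(0.717) leaves the control-|0⟩ kets |00⟩, |01⟩ unchanged and applies Rz(0.717) to qubit 1 on the control-|1⟩ pair (|10⟩, |11⟩).
Rz(0.717) = [[e^(−iθ/2), 0], [0, e^(iθ/2)]] with e^(±iθ/2) = cos(θ/2) ± i·sin(θ/2); θ = 0.717, cos(θ/2) ≈ 0.936424, sin(θ/2) ≈ 0.35087.
With a = amp(|10⟩) = -0.7051 and b = amp(|11⟩) = (0.2283 + 0.6671i):
new amp(|10⟩) = (0.936424 - 0.35087i)·a = (-0.6603 + 0.2474i)
new amp(|11⟩) = (0.936424 + 0.35087i)·b = (-0.02028 + 0.7048i)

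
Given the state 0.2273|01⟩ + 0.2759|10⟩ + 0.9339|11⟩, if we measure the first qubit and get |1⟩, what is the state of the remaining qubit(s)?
0.2833|0⟩ + 0.959|1⟩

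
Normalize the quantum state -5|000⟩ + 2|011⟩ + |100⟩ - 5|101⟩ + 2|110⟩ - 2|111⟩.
-0.6299|000⟩ + 0.252|011⟩ + 0.126|100⟩ - 0.6299|101⟩ + 0.252|110⟩ - 0.252|111⟩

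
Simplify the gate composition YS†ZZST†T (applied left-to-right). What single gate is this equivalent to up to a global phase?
Y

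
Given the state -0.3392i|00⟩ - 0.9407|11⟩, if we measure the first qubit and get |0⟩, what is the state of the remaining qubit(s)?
-i|0⟩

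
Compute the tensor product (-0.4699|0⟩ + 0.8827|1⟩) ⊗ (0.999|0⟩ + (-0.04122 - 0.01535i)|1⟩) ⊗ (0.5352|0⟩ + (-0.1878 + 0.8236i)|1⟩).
-0.2512|000⟩ + (0.08816 - 0.3866i)|001⟩ + (0.01037 + 0.00386i)|010⟩ + (-0.009578 + 0.0146i)|011⟩ + 0.4719|100⟩ + (-0.1656 + 0.7263i)|101⟩ + (-0.01947 - 0.007252i)|110⟩ + (0.01799 - 0.02742i)|111⟩

amp(|b₁b₂…⟩) = product of the factor amplitudes for bits b₁, b₂, …; only kets whose every factor amplitude is nonzero survive.
|000⟩: (-0.4699)(0.999)(0.5352) = -0.2512
|001⟩: (-0.4699)(0.999)(-0.1878 + 0.8236i) = (0.08816 - 0.3866i)
|010⟩: (-0.4699)(-0.04122 - 0.01535i)(0.5352) = (0.01037 + 0.00386i)
|011⟩: (-0.4699)(-0.04122 - 0.01535i)(-0.1878 + 0.8236i) = (-0.009578 + 0.0146i)
|100⟩: (0.8827)(0.999)(0.5352) = 0.4719
|101⟩: (0.8827)(0.999)(-0.1878 + 0.8236i) = (-0.1656 + 0.7263i)
|110⟩: (0.8827)(-0.04122 - 0.01535i)(0.5352) = (-0.01947 - 0.007252i)
|111⟩: (0.8827)(-0.04122 - 0.01535i)(-0.1878 + 0.8236i) = (0.01799 - 0.02742i)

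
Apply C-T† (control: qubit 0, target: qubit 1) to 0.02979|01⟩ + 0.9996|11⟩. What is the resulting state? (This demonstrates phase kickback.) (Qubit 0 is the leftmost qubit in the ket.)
0.02979|01⟩ + (0.7068 - 0.7068i)|11⟩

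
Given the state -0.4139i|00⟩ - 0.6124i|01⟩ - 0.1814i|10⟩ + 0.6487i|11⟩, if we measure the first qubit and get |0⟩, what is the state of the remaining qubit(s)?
-0.56i|0⟩ - 0.8285i|1⟩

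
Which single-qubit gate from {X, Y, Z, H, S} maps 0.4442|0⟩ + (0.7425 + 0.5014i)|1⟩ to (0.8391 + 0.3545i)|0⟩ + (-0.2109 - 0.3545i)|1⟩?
H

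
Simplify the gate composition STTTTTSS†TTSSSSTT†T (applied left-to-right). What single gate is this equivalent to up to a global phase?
S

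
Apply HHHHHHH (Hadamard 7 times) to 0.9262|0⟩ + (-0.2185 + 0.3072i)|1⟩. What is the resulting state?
(0.5004 + 0.2172i)|0⟩ + (0.8094 - 0.2172i)|1⟩

H² = I, so H^7 = H: a single Hadamard. With (a, b) = (0.9262, (-0.2185 + 0.3072i)), H gives ((a + b)/√2, (a − b)/√2) = ((0.5004 + 0.2172i), (0.8094 - 0.2172i)).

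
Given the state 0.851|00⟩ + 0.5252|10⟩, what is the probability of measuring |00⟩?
0.7242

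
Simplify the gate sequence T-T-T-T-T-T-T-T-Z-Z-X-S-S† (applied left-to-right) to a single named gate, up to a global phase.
X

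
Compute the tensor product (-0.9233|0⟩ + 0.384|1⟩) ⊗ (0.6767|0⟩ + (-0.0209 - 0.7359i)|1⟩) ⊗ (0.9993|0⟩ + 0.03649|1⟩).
-0.6244|000⟩ - 0.0228|001⟩ + (0.01928 + 0.679i)|010⟩ + (0.0007041 + 0.02479i)|011⟩ + 0.2597|100⟩ + 0.009482|101⟩ + (-0.00802 - 0.2824i)|110⟩ + (-0.0002929 - 0.01031i)|111⟩

amp(|b₁b₂…⟩) = product of the factor amplitudes for bits b₁, b₂, …; only kets whose every factor amplitude is nonzero survive.
|000⟩: (-0.9233)(0.6767)(0.9993) = -0.6244
|001⟩: (-0.9233)(0.6767)(0.03649) = -0.0228
|010⟩: (-0.9233)(-0.0209 - 0.7359i)(0.9993) = (0.01928 + 0.679i)
|011⟩: (-0.9233)(-0.0209 - 0.7359i)(0.03649) = (0.0007041 + 0.02479i)
|100⟩: (0.384)(0.6767)(0.9993) = 0.2597
|101⟩: (0.384)(0.6767)(0.03649) = 0.009482
|110⟩: (0.384)(-0.0209 - 0.7359i)(0.9993) = (-0.00802 - 0.2824i)
|111⟩: (0.384)(-0.0209 - 0.7359i)(0.03649) = (-0.0002929 - 0.01031i)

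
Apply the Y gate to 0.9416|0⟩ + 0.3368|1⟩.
-0.3368i|0⟩ + 0.9416i|1⟩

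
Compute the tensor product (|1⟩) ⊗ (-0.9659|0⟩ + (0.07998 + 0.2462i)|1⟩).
-0.9659|10⟩ + (0.07998 + 0.2462i)|11⟩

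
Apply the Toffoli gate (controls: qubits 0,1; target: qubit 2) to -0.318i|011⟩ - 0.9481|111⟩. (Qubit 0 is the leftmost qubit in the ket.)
-0.318i|011⟩ - 0.9481|110⟩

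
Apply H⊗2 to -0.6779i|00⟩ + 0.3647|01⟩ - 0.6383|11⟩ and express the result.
(-0.1368 - 0.339i)|00⟩ + (0.1368 - 0.339i)|01⟩ + (0.5015 - 0.339i)|10⟩ + (-0.5015 - 0.339i)|11⟩

H⊗2 gives amp(|y⟩) = (1/2) Σ_x (−1)^(x·y) amp(|x⟩), where x·y is the number of positions in which both x and y have a 1.
|00⟩: (-0.6779i + 0.3647 - 0.6383)/2 = (-0.1368 - 0.339i)
|01⟩: (-0.6779i - 0.3647 + 0.6383)/2 = (0.1368 - 0.339i)
|10⟩: (-0.6779i + 0.3647 + 0.6383)/2 = (0.5015 - 0.339i)
|11⟩: (-0.6779i - 0.3647 - 0.6383)/2 = (-0.5015 - 0.339i)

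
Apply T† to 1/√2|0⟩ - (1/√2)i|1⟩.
1/√2|0⟩ + (-1/2 - (1/2)i)|1⟩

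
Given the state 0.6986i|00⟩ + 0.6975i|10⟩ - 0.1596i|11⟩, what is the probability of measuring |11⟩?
0.02547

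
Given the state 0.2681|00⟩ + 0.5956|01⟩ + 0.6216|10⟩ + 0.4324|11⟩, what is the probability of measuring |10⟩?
0.3864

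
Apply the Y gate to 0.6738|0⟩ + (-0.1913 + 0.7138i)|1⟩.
(0.7138 + 0.1913i)|0⟩ + 0.6738i|1⟩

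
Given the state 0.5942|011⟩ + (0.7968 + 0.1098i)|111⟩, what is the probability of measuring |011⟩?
0.3531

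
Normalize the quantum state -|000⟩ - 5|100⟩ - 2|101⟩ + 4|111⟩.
-0.1474|000⟩ - 0.7372|100⟩ - 0.2949|101⟩ + 0.5898|111⟩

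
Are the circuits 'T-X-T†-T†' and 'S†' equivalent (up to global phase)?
No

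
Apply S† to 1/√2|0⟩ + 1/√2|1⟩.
1/√2|0⟩ - (1/√2)i|1⟩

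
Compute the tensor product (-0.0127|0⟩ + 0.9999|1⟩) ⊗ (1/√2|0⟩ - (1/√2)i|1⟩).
-0.00898|00⟩ + 0.00898i|01⟩ + 0.707|10⟩ - 0.707i|11⟩

amp(|b₁b₂…⟩) = product of the factor amplitudes for bits b₁, b₂, …; only kets whose every factor amplitude is nonzero survive.
|00⟩: (-0.0127)(1/√2) = -0.00898
|01⟩: (-0.0127)(-(1/√2)i) = 0.00898i
|10⟩: (0.9999)(1/√2) = 0.707
|11⟩: (0.9999)(-(1/√2)i) = -0.707i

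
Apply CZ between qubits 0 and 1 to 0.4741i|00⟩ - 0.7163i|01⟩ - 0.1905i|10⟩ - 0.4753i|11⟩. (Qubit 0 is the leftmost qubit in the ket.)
0.4741i|00⟩ - 0.7163i|01⟩ - 0.1905i|10⟩ + 0.4753i|11⟩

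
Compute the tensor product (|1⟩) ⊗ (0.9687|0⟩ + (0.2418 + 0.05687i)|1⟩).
0.9687|10⟩ + (0.2418 + 0.05687i)|11⟩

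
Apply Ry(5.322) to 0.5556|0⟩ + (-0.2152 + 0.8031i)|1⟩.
(-0.3932 - 0.3713i)|0⟩ + (0.4477 - 0.7121i)|1⟩

Ry(5.322) = [[cos(θ/2), −sin(θ/2)], [sin(θ/2), cos(θ/2)]]; θ = 5.322, cos(θ/2) ≈ -0.886721, sin(θ/2) ≈ 0.462305.
With a = amp(|0⟩) = 0.5556 and b = amp(|1⟩) = (-0.2152 + 0.8031i):
new amp(|0⟩) = (-0.886721)·a + (-0.462305)·b = (-0.3932 - 0.3713i)
new amp(|1⟩) = (0.462305)·a + (-0.886721)·b = (0.4477 - 0.7121i)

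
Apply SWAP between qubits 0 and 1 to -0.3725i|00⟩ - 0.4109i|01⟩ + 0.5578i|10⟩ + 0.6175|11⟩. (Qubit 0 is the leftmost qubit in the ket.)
-0.3725i|00⟩ + 0.5578i|01⟩ - 0.4109i|10⟩ + 0.6175|11⟩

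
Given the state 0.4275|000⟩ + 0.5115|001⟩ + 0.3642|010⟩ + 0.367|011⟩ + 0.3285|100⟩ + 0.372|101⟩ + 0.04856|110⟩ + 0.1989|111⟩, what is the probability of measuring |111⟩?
0.03956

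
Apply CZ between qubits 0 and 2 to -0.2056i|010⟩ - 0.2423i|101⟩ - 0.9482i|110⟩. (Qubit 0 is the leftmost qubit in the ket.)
-0.2056i|010⟩ + 0.2423i|101⟩ - 0.9482i|110⟩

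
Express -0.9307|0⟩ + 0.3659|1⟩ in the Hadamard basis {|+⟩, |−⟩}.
-0.3994|+⟩ - 0.9168|−⟩

With |ψ⟩ = α|0⟩ + β|1⟩, the Hadamard-basis coefficients are ⟨+|ψ⟩ = (α + β)/√2 and ⟨−|ψ⟩ = (α − β)/√2.
Here α = -0.9307, β = 0.3659: (α + β)/√2 = -0.3994, (α − β)/√2 = -0.9168.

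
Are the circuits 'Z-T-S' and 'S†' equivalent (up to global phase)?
No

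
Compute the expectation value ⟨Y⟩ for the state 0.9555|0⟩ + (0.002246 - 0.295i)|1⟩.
-0.5637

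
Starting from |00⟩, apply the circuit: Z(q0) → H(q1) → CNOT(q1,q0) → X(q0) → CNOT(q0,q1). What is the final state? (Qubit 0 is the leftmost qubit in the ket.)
1/√2|01⟩ + 1/√2|11⟩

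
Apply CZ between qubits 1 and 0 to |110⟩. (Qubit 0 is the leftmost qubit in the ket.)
-|110⟩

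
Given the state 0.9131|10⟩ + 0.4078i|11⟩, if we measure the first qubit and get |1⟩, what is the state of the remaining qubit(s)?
0.9131|0⟩ + 0.4078i|1⟩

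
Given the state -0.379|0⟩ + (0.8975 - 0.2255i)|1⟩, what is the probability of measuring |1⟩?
0.8564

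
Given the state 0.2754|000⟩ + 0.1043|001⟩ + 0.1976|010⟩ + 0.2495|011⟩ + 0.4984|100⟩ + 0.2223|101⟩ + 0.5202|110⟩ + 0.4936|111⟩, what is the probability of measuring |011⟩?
0.06225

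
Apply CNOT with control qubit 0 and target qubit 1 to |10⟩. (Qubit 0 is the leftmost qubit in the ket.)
|11⟩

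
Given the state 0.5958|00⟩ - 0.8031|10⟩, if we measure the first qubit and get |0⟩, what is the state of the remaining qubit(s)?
|0⟩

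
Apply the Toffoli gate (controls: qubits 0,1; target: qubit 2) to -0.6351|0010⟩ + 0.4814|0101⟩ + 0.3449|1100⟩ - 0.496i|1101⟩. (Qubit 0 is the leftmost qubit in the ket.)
-0.6351|0010⟩ + 0.4814|0101⟩ + 0.3449|1110⟩ - 0.496i|1111⟩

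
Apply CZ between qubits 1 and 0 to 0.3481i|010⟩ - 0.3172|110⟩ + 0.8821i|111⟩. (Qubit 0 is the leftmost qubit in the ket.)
0.3481i|010⟩ + 0.3172|110⟩ - 0.8821i|111⟩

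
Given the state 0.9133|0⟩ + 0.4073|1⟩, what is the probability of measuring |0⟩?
0.8341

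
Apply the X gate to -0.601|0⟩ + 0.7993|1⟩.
0.7993|0⟩ - 0.601|1⟩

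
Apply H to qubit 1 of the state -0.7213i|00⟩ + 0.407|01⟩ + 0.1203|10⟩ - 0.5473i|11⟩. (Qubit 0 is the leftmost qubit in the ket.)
(0.2878 - 0.51i)|00⟩ + (-0.2878 - 0.51i)|01⟩ + (0.08506 - 0.387i)|10⟩ + (0.08506 + 0.387i)|11⟩

H on qubit 1 mixes each pair of kets that differ only in qubit 1: amplitudes (a, b) of (|…0…⟩, |…1…⟩) become ((a + b)/√2, (a − b)/√2). Kets absent from the input have amplitude 0.
(|00⟩, |01⟩): (a, b) = (-0.7213i, 0.407) → ((0.2878 - 0.51i), (-0.2878 - 0.51i))
(|10⟩, |11⟩): (a, b) = (0.1203, -0.5473i) → ((0.08506 - 0.387i), (0.08506 + 0.387i))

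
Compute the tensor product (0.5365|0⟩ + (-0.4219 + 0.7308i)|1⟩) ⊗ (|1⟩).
0.5365|01⟩ + (-0.4219 + 0.7308i)|11⟩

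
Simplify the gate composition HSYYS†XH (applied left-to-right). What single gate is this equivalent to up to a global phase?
Z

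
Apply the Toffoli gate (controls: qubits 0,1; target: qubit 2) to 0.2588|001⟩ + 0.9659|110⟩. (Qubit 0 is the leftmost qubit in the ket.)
0.2588|001⟩ + 0.9659|111⟩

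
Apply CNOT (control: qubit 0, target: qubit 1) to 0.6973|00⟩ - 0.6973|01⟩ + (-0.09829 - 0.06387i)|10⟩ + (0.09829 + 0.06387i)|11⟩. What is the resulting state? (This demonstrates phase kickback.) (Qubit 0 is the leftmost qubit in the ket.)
0.6973|00⟩ - 0.6973|01⟩ + (0.09829 + 0.06387i)|10⟩ + (-0.09829 - 0.06387i)|11⟩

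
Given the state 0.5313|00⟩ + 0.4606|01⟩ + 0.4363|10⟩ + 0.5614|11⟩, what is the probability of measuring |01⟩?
0.2122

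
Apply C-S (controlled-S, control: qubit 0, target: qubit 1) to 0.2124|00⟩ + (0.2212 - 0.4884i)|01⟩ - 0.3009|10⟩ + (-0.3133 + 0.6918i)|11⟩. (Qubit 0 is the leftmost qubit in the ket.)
0.2124|00⟩ + (0.2212 - 0.4884i)|01⟩ - 0.3009|10⟩ + (-0.6918 - 0.3133i)|11⟩

C-S leaves the control-|0⟩ kets |00⟩, |01⟩ unchanged and applies S to qubit 1 on the control-|1⟩ pair (|10⟩, |11⟩).
S = [[1, 0], [0, i]].
With a = amp(|10⟩) = -0.3009 and b = amp(|11⟩) = (-0.3133 + 0.6918i):
new amp(|10⟩) = (1)·a = -0.3009
new amp(|11⟩) = (i)·b = (-0.6918 - 0.3133i)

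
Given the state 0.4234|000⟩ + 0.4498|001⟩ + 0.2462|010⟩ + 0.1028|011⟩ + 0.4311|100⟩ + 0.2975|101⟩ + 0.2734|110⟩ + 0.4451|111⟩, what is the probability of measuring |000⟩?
0.1793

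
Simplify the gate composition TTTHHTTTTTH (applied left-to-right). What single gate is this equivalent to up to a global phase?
H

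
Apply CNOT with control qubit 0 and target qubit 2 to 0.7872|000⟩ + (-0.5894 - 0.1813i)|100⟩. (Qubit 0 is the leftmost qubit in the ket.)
0.7872|000⟩ + (-0.5894 - 0.1813i)|101⟩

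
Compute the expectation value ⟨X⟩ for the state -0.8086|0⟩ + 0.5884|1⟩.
-0.9516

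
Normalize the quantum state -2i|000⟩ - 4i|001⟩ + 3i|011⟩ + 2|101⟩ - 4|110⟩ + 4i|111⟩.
-0.2481i|000⟩ - 0.4961i|001⟩ + 0.3721i|011⟩ + 0.2481|101⟩ - 0.4961|110⟩ + 0.4961i|111⟩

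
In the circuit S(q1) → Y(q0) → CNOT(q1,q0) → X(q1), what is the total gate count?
4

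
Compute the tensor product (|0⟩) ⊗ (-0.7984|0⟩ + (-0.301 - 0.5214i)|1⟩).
-0.7984|00⟩ + (-0.301 - 0.5214i)|01⟩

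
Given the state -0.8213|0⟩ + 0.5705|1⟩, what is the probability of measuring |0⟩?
0.6745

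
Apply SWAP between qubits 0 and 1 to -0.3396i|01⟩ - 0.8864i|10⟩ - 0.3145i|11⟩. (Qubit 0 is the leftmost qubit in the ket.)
-0.8864i|01⟩ - 0.3396i|10⟩ - 0.3145i|11⟩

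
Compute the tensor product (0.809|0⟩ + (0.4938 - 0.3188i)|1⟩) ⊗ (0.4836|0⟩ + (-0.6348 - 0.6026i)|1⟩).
0.3912|00⟩ + (-0.5136 - 0.4875i)|01⟩ + (0.2388 - 0.1542i)|10⟩ + (-0.5056 - 0.09519i)|11⟩

amp(|b₁b₂…⟩) = product of the factor amplitudes for bits b₁, b₂, …; only kets whose every factor amplitude is nonzero survive.
|00⟩: (0.809)(0.4836) = 0.3912
|01⟩: (0.809)(-0.6348 - 0.6026i) = (-0.5136 - 0.4875i)
|10⟩: (0.4938 - 0.3188i)(0.4836) = (0.2388 - 0.1542i)
|11⟩: (0.4938 - 0.3188i)(-0.6348 - 0.6026i) = (-0.5056 - 0.09519i)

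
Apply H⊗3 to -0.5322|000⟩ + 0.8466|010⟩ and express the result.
0.1112|000⟩ + 0.1112|001⟩ - 0.4875|010⟩ - 0.4875|011⟩ + 0.1112|100⟩ + 0.1112|101⟩ - 0.4875|110⟩ - 0.4875|111⟩

H⊗3 gives amp(|y⟩) = (1/2√2) Σ_x (−1)^(x·y) amp(|x⟩), where x·y is the number of positions in which both x and y have a 1.
|000⟩: (-0.5322 + 0.8466)/(2√2) = 0.1112
|001⟩: (-0.5322 + 0.8466)/(2√2) = 0.1112
|010⟩: (-0.5322 - 0.8466)/(2√2) = -0.4875
|011⟩: (-0.5322 - 0.8466)/(2√2) = -0.4875
|100⟩: (-0.5322 + 0.8466)/(2√2) = 0.1112
|101⟩: (-0.5322 + 0.8466)/(2√2) = 0.1112
|110⟩: (-0.5322 - 0.8466)/(2√2) = -0.4875
|111⟩: (-0.5322 - 0.8466)/(2√2) = -0.4875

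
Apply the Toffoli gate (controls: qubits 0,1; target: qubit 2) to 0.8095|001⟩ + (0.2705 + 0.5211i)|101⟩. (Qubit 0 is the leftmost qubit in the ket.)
0.8095|001⟩ + (0.2705 + 0.5211i)|101⟩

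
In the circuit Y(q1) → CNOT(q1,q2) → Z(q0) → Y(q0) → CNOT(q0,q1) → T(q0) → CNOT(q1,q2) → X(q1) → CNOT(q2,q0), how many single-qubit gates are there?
5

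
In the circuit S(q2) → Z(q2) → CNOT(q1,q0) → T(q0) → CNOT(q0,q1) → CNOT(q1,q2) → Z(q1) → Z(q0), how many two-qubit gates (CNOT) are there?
3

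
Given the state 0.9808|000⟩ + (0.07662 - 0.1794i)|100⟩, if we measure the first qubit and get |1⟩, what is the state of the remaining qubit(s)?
(0.3928 - 0.9196i)|00⟩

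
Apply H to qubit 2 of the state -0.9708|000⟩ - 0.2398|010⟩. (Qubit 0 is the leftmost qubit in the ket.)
-0.6865|000⟩ - 0.6865|001⟩ - 0.1696|010⟩ - 0.1696|011⟩

H on qubit 2 mixes each pair of kets that differ only in qubit 2: amplitudes (a, b) of (|…0…⟩, |…1…⟩) become ((a + b)/√2, (a − b)/√2). Kets absent from the input have amplitude 0.
(|000⟩, |001⟩): (a, b) = (-0.9708, 0) → (-0.6865, -0.6865)
(|010⟩, |011⟩): (a, b) = (-0.2398, 0) → (-0.1696, -0.1696)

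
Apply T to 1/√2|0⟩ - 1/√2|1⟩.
1/√2|0⟩ + (-1/2 - (1/2)i)|1⟩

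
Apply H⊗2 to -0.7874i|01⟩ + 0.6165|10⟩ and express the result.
(0.3083 - 0.3937i)|00⟩ + (0.3083 + 0.3937i)|01⟩ + (-0.3083 - 0.3937i)|10⟩ + (-0.3083 + 0.3937i)|11⟩

H⊗2 gives amp(|y⟩) = (1/2) Σ_x (−1)^(x·y) amp(|x⟩), where x·y is the number of positions in which both x and y have a 1.
|00⟩: (-0.7874i + 0.6165)/2 = (0.3083 - 0.3937i)
|01⟩: (0.7874i + 0.6165)/2 = (0.3083 + 0.3937i)
|10⟩: (-0.7874i - 0.6165)/2 = (-0.3083 - 0.3937i)
|11⟩: (0.7874i - 0.6165)/2 = (-0.3083 + 0.3937i)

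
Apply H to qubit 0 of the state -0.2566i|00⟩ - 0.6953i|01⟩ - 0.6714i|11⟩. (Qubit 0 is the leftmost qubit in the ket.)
-0.1814i|00⟩ - 0.9664i|01⟩ - 0.1814i|10⟩ - 0.0169i|11⟩

H on qubit 0 mixes each pair of kets that differ only in qubit 0: amplitudes (a, b) of (|…0…⟩, |…1…⟩) become ((a + b)/√2, (a − b)/√2). Kets absent from the input have amplitude 0.
(|00⟩, |10⟩): (a, b) = (-0.2566i, 0) → (-0.1814i, -0.1814i)
(|01⟩, |11⟩): (a, b) = (-0.6953i, -0.6714i) → (-0.9664i, -0.0169i)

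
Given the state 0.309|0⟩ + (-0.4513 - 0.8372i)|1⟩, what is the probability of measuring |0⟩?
0.09548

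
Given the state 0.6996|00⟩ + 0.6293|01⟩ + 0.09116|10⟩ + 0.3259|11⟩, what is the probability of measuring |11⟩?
0.1062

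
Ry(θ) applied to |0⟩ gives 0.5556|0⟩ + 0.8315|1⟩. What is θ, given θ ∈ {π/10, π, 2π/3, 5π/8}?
5π/8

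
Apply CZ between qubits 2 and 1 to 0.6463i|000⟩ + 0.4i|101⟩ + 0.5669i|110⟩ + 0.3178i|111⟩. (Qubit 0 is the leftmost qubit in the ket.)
0.6463i|000⟩ + 0.4i|101⟩ + 0.5669i|110⟩ - 0.3178i|111⟩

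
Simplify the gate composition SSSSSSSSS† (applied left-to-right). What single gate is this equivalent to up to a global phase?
S†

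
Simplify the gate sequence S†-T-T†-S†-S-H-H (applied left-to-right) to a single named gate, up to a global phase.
S†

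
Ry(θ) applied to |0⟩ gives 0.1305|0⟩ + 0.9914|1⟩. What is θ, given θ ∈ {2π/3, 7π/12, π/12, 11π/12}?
11π/12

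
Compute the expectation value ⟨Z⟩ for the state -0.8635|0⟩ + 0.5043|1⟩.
0.4913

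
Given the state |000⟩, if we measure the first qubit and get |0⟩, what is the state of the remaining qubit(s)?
|00⟩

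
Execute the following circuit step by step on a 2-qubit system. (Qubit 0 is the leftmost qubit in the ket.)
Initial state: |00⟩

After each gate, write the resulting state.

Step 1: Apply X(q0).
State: |10⟩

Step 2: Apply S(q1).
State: |10⟩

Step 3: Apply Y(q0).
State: -i|00⟩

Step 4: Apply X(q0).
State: -i|10⟩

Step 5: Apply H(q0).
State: -(1/√2)i|00⟩ + (1/√2)i|10⟩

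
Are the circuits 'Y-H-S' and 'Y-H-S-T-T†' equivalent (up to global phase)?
Yes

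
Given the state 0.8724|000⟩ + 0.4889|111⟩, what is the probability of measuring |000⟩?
0.7611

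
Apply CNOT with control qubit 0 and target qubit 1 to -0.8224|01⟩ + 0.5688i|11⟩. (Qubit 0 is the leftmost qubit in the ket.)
-0.8224|01⟩ + 0.5688i|10⟩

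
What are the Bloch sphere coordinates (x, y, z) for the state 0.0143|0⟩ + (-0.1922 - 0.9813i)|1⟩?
(-0.005497, -0.02807, -0.9997)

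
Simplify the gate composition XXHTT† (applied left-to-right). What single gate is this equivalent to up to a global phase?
H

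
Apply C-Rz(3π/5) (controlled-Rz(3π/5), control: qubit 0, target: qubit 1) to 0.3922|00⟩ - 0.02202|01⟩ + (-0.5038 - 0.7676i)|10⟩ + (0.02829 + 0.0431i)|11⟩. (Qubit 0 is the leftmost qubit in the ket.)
0.3922|00⟩ - 0.02202|01⟩ + (-0.9171 - 0.0436i)|10⟩ + (-0.01824 + 0.04822i)|11⟩

C-Rz(3π/5) leaves the control-|0⟩ kets |00⟩, |01⟩ unchanged and applies Rz(3π/5) to qubit 1 on the control-|1⟩ pair (|10⟩, |11⟩).
Rz(3π/5) = [[e^(−iθ/2), 0], [0, e^(iθ/2)]] with e^(±iθ/2) = cos(θ/2) ± i·sin(θ/2); θ = 3π/5, cos(θ/2) ≈ 0.587785, sin(θ/2) ≈ 0.809017.
With a = amp(|10⟩) = (-0.5038 - 0.7676i) and b = amp(|11⟩) = (0.02829 + 0.0431i):
new amp(|10⟩) = (0.587785 - 0.809017i)·a = (-0.9171 - 0.0436i)
new amp(|11⟩) = (0.587785 + 0.809017i)·b = (-0.01824 + 0.04822i)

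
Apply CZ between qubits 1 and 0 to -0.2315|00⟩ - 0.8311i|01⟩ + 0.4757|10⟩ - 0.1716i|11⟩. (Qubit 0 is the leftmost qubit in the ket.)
-0.2315|00⟩ - 0.8311i|01⟩ + 0.4757|10⟩ + 0.1716i|11⟩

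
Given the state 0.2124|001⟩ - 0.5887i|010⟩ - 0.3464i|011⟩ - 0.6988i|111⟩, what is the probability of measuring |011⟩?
0.12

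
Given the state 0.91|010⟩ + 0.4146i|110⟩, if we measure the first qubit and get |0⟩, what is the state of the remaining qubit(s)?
|10⟩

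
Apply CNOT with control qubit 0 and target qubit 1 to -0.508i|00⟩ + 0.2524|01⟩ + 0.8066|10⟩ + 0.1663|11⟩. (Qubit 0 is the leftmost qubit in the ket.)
-0.508i|00⟩ + 0.2524|01⟩ + 0.1663|10⟩ + 0.8066|11⟩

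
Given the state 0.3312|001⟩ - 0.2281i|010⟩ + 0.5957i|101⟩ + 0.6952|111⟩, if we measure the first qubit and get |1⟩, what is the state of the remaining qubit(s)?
0.6507i|01⟩ + 0.7594|11⟩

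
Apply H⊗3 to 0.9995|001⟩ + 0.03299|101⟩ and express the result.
0.365|000⟩ - 0.365|001⟩ + 0.365|010⟩ - 0.365|011⟩ + 0.3417|100⟩ - 0.3417|101⟩ + 0.3417|110⟩ - 0.3417|111⟩

H⊗3 gives amp(|y⟩) = (1/2√2) Σ_x (−1)^(x·y) amp(|x⟩), where x·y is the number of positions in which both x and y have a 1.
|000⟩: (0.9995 + 0.03299)/(2√2) = 0.365
|001⟩: (-0.9995 - 0.03299)/(2√2) = -0.365
|010⟩: (0.9995 + 0.03299)/(2√2) = 0.365
|011⟩: (-0.9995 - 0.03299)/(2√2) = -0.365
|100⟩: (0.9995 - 0.03299)/(2√2) = 0.3417
|101⟩: (-0.9995 + 0.03299)/(2√2) = -0.3417
|110⟩: (0.9995 - 0.03299)/(2√2) = 0.3417
|111⟩: (-0.9995 + 0.03299)/(2√2) = -0.3417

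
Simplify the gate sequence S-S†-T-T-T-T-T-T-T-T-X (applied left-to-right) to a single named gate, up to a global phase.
X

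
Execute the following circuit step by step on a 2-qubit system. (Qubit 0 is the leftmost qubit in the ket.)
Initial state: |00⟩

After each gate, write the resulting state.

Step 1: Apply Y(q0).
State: i|10⟩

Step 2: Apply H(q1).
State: (1/√2)i|10⟩ + (1/√2)i|11⟩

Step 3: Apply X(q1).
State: (1/√2)i|10⟩ + (1/√2)i|11⟩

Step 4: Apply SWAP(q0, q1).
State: (1/√2)i|01⟩ + (1/√2)i|11⟩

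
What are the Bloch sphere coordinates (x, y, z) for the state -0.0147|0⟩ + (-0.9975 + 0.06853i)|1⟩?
(0.02933, -0.002015, -0.9995)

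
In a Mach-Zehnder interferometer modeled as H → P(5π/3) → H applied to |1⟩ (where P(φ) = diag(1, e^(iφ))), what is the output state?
(0.25 + 0.433i)|0⟩ + (0.75 - 0.433i)|1⟩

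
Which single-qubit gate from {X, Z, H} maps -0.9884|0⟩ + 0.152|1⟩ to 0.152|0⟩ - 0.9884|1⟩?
X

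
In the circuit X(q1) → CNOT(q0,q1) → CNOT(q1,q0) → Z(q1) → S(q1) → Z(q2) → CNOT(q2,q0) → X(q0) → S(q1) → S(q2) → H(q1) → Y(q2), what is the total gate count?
12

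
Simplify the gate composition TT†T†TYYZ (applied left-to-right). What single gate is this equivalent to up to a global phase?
Z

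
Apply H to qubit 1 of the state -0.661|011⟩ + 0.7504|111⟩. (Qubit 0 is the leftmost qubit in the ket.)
-0.4674|001⟩ + 0.4674|011⟩ + 0.5306|101⟩ - 0.5306|111⟩

H on qubit 1 mixes each pair of kets that differ only in qubit 1: amplitudes (a, b) of (|…0…⟩, |…1…⟩) become ((a + b)/√2, (a − b)/√2). Kets absent from the input have amplitude 0.
(|001⟩, |011⟩): (a, b) = (0, -0.661) → (-0.4674, 0.4674)
(|101⟩, |111⟩): (a, b) = (0, 0.7504) → (0.5306, -0.5306)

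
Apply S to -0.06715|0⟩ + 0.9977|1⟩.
-0.06715|0⟩ + 0.9977i|1⟩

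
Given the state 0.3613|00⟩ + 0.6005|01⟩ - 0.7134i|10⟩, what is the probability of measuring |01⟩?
0.3606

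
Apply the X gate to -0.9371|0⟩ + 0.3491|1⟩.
0.3491|0⟩ - 0.9371|1⟩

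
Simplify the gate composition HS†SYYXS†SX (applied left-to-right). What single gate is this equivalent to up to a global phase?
H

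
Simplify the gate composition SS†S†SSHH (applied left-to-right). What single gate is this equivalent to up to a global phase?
S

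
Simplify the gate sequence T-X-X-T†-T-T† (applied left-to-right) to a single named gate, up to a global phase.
I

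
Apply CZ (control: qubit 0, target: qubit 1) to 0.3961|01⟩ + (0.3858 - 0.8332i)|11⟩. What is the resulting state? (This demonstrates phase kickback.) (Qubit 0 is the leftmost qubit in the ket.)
0.3961|01⟩ + (-0.3858 + 0.8332i)|11⟩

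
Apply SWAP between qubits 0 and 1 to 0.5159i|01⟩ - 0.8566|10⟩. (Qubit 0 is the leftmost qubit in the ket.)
-0.8566|01⟩ + 0.5159i|10⟩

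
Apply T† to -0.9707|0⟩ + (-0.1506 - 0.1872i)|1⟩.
-0.9707|0⟩ + (-0.2389 - 0.02588i)|1⟩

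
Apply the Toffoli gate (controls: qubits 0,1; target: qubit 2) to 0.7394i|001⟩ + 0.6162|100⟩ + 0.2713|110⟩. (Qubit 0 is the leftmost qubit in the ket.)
0.7394i|001⟩ + 0.6162|100⟩ + 0.2713|111⟩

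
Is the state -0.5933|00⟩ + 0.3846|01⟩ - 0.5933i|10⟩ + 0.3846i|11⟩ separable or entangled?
Separable

Writing the state as a|00⟩ + b|01⟩ + c|10⟩ + d|11⟩, it is a product state iff ad − bc = 0.
Here (a, b, c, d) = (-0.5933, 0.3846, -0.5933i, 0.3846i): ad − bc = (-0.5933)(0.3846i) − (0.3846)(-0.5933i) = 0, so the state is separable.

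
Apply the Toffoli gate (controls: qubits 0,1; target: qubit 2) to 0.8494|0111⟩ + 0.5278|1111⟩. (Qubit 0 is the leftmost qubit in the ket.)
0.8494|0111⟩ + 0.5278|1101⟩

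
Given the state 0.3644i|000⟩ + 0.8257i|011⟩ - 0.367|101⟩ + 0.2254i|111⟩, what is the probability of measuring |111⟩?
0.05081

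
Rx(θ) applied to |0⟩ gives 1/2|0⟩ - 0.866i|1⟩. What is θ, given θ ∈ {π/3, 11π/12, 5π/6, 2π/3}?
2π/3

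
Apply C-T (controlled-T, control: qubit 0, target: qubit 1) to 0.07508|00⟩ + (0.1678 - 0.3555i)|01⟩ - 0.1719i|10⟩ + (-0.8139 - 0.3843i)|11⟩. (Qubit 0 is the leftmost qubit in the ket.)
0.07508|00⟩ + (0.1678 - 0.3555i)|01⟩ - 0.1719i|10⟩ + (-0.3038 - 0.8473i)|11⟩

C-T leaves the control-|0⟩ kets |00⟩, |01⟩ unchanged and applies T to qubit 1 on the control-|1⟩ pair (|10⟩, |11⟩).
T = [[1, 0], [0, (1/√2 + (1/√2)i)]].
With a = amp(|10⟩) = -0.1719i and b = amp(|11⟩) = (-0.8139 - 0.3843i):
new amp(|10⟩) = (1)·a = -0.1719i
new amp(|11⟩) = (1/√2 + (1/√2)i)·b = (-0.3038 - 0.8473i)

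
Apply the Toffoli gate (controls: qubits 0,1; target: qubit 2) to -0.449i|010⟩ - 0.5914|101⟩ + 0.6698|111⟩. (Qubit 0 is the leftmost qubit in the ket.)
-0.449i|010⟩ - 0.5914|101⟩ + 0.6698|110⟩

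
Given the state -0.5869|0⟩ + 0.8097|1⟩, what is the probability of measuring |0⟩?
0.3445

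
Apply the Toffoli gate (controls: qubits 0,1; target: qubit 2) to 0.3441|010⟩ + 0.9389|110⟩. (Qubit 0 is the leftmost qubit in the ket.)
0.3441|010⟩ + 0.9389|111⟩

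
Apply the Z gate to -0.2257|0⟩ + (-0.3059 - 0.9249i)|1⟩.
-0.2257|0⟩ + (0.3059 + 0.9249i)|1⟩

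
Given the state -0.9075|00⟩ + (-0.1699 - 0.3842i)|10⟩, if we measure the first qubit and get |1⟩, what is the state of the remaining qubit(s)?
(-0.4044 - 0.9146i)|0⟩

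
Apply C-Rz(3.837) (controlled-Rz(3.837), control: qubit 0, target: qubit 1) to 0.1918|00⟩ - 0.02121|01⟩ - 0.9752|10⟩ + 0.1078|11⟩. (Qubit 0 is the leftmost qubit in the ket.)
0.1918|00⟩ - 0.02121|01⟩ + (0.3323 + 0.9168i)|10⟩ + (-0.03673 + 0.1013i)|11⟩

C-Rz(3.837) leaves the control-|0⟩ kets |00⟩, |01⟩ unchanged and applies Rz(3.837) to qubit 1 on the control-|1⟩ pair (|10⟩, |11⟩).
Rz(3.837) = [[e^(−iθ/2), 0], [0, e^(iθ/2)]] with e^(±iθ/2) = cos(θ/2) ± i·sin(θ/2); θ = 3.837, cos(θ/2) ≈ -0.34074, sin(θ/2) ≈ 0.940158.
With a = amp(|10⟩) = -0.9752 and b = amp(|11⟩) = 0.1078:
new amp(|10⟩) = (-0.34074 - 0.940158i)·a = (0.3323 + 0.9168i)
new amp(|11⟩) = (-0.34074 + 0.940158i)·b = (-0.03673 + 0.1013i)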